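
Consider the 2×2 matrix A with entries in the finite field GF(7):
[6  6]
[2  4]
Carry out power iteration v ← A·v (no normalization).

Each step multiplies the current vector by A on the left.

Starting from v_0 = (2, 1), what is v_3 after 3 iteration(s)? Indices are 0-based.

v_3 = (0, 3)

v_0 = (2, 1).
v_1 = A·v_0 = (4, 1).
v_2 = A·v_1 = (2, 5).
v_3 = A·v_2 = (0, 3).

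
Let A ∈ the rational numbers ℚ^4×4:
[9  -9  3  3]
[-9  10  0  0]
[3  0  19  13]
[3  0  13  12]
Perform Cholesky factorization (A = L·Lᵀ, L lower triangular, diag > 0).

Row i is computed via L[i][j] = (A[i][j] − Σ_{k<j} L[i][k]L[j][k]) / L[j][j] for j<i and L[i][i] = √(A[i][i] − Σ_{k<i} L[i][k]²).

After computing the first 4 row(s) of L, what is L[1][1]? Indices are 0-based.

L[1][1] = 1

Step 1: L[0][0] = √(9) = 3.
  L[1][0] = (-9) / L[0][0] = -3.
Step 2: L[1][1] = √(1) = 1.
  L[2][0] = (3) / L[0][0] = 1.
  L[2][1] = (3) / L[1][1] = 3.
Step 3: L[2][2] = √(9) = 3.
  L[3][0] = (3) / L[0][0] = 1.
  L[3][1] = (3) / L[1][1] = 3.
  L[3][2] = (3) / L[2][2] = 1.
Step 4: L[3][3] = √(1) = 1.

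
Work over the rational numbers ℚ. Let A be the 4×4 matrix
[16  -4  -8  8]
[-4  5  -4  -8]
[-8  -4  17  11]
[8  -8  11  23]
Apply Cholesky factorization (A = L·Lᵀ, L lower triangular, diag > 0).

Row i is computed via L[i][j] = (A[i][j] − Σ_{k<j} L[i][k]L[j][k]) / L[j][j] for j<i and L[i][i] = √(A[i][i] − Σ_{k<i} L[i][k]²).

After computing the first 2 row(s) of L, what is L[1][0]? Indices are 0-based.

Step 1: L[0][0] = √(16) = 4.
  L[1][0] = (-4) / L[0][0] = -1.
Step 2: L[1][1] = √(4) = 2.

L[1][0] = -1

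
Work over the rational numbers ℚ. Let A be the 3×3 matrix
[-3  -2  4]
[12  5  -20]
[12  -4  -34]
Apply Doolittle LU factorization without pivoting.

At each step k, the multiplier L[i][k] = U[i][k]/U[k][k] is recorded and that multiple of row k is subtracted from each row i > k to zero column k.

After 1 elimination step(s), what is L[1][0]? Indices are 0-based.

Step 1: pivot at (0,0) is -3.
  row1 ← row1 − (-4)·row0  ⇒  L[1][0]=-4, U row1=(0, -3, -4)
  row2 ← row2 − (-4)·row0  ⇒  L[2][0]=-4, U row2=(0, -12, -18)

L[1][0] = -4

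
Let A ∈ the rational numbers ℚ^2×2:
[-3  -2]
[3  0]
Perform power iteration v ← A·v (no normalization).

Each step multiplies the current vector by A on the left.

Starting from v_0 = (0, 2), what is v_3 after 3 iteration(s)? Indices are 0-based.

v_3 = (-12, 36)

v_0 = (0, 2).
v_1 = A·v_0 = (-4, 0).
v_2 = A·v_1 = (12, -12).
v_3 = A·v_2 = (-12, 36).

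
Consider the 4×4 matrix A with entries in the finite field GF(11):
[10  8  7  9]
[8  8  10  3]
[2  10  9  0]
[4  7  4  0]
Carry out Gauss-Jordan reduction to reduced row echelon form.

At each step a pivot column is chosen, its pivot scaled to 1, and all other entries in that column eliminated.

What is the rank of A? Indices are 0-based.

[1] R0 /= 10  ⇒  (1, 3, 4, 2)
     R1 -= 8·R0  ⇒  (0, 6, 0, 9)
     R2 -= 2·R0  ⇒  (0, 4, 1, 7)
     R3 -= 4·R0  ⇒  (0, 6, 10, 3)
[2] R1 /= 6  ⇒  (0, 1, 0, 7)
     R0 -= 3·R1  ⇒  (1, 0, 4, 3)
     R2 -= 4·R1  ⇒  (0, 0, 1, 1)
     R3 -= 6·R1  ⇒  (0, 0, 10, 5)
[3] R2 /= 1  ⇒  (0, 0, 1, 1)
     R0 -= 4·R2  ⇒  (1, 0, 0, 10)
     R3 -= 10·R2  ⇒  (0, 0, 0, 6)
[4] R3 /= 6  ⇒  (0, 0, 0, 1)
     R0 -= 10·R3  ⇒  (1, 0, 0, 0)
     R1 -= 7·R3  ⇒  (0, 1, 0, 0)
     R2 -= 1·R3  ⇒  (0, 0, 1, 0)

rank = 4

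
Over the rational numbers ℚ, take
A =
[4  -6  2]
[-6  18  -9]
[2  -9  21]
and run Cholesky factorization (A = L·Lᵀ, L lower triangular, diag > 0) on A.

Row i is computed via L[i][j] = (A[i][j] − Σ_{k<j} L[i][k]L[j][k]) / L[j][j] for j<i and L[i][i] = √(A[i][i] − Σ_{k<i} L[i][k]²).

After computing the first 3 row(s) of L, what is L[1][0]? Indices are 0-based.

L[1][0] = -3

Step 1: L[0][0] = √(4) = 2.
  L[1][0] = (-6) / L[0][0] = -3.
Step 2: L[1][1] = √(9) = 3.
  L[2][0] = (2) / L[0][0] = 1.
  L[2][1] = (-6) / L[1][1] = -2.
Step 3: L[2][2] = √(16) = 4.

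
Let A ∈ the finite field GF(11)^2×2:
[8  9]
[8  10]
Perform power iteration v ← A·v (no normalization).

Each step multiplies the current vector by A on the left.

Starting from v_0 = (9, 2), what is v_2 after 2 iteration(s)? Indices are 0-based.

v_0 = (9, 2).
v_1 = A·v_0 = (2, 4).
v_2 = A·v_1 = (8, 1).

v_2 = (8, 1)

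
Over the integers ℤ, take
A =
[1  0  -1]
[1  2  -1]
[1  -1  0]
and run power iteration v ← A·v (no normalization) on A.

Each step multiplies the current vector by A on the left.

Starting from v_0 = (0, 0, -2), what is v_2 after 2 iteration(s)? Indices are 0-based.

v_0 = (0, 0, -2).
v_1 = A·v_0 = (2, 2, 0).
v_2 = A·v_1 = (2, 6, 0).

v_2 = (2, 6, 0)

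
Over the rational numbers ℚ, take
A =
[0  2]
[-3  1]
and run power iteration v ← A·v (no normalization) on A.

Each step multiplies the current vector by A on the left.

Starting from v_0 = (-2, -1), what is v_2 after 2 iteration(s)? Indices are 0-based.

v_0 = (-2, -1).
v_1 = A·v_0 = (-2, 5).
v_2 = A·v_1 = (10, 11).

v_2 = (10, 11)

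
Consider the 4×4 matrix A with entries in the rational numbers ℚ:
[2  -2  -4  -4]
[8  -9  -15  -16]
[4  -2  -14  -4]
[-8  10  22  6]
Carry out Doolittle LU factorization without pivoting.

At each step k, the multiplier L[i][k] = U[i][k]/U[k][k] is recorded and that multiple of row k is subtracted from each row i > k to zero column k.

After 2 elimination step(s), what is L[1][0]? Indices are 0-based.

[col 0] pivot 2
  R1 -= 4*R0 → (0, -1, 1, 0)  (L[1][0] := 4)
  R2 -= 2*R0 → (0, 2, -6, 4)  (L[2][0] := 2)
  R3 -= -4*R0 → (0, 2, 6, -10)  (L[3][0] := -4)
[col 1] pivot -1
  R2 -= -2*R1 → (0, 0, -4, 4)  (L[2][1] := -2)
  R3 -= -2*R1 → (0, 0, 8, -10)  (L[3][1] := -2)

L[1][0] = 4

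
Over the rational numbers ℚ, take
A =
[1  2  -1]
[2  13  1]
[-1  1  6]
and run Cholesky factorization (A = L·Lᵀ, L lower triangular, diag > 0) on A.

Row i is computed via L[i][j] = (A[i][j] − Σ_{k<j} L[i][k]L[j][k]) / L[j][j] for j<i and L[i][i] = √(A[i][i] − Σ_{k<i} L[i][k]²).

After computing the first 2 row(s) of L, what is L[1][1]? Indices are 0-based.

L[1][1] = 3

Step 1: L[0][0] = √(1) = 1.
  L[1][0] = (2) / L[0][0] = 2.
Step 2: L[1][1] = √(9) = 3.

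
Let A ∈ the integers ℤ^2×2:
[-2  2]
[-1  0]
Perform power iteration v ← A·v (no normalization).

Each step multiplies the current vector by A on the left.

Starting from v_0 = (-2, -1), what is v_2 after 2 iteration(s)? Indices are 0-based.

v_0 = (-2, -1).
v_1 = A·v_0 = (2, 2).
v_2 = A·v_1 = (0, -2).

v_2 = (0, -2)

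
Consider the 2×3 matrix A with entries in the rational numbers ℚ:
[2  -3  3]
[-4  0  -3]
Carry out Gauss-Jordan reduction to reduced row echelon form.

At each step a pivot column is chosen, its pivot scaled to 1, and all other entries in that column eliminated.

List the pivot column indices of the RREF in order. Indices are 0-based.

pivot columns: 0, 1

[1] R0 /= 2  ⇒  (1, -3/2, 3/2)
     R1 -= -4·R0  ⇒  (0, -6, 3)
[2] R1 /= -6  ⇒  (0, 1, -1/2)
     R0 -= -3/2·R1  ⇒  (1, 0, 3/4)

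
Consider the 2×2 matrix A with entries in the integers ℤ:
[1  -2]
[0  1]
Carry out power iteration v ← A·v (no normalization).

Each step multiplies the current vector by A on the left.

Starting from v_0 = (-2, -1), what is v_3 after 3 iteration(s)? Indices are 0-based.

v_0 = (-2, -1).
v_1 = A·v_0 = (0, -1).
v_2 = A·v_1 = (2, -1).
v_3 = A·v_2 = (4, -1).

v_3 = (4, -1)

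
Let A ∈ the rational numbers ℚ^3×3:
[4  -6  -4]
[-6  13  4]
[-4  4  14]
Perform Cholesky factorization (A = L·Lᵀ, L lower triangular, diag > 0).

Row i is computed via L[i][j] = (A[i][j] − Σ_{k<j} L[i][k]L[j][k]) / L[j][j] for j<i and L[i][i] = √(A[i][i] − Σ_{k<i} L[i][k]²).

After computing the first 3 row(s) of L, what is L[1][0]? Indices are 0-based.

Step 1: L[0][0] = √(4) = 2.
  L[1][0] = (-6) / L[0][0] = -3.
Step 2: L[1][1] = √(4) = 2.
  L[2][0] = (-4) / L[0][0] = -2.
  L[2][1] = (-2) / L[1][1] = -1.
Step 3: L[2][2] = √(9) = 3.

L[1][0] = -3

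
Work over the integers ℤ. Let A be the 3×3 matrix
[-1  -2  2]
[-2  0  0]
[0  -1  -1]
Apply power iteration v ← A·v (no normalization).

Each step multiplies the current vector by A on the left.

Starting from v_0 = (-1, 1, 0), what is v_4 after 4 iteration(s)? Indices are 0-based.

v_0 = (-1, 1, 0).
v_1 = A·v_0 = (-1, 2, -1).
v_2 = A·v_1 = (-5, 2, -1).
v_3 = A·v_2 = (-1, 10, -1).
v_4 = A·v_3 = (-21, 2, -9).

v_4 = (-21, 2, -9)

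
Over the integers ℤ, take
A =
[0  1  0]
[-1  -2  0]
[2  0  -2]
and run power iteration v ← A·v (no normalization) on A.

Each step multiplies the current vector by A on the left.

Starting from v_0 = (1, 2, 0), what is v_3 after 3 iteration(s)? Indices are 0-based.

v_3 = (8, -11, -10)

v_0 = (1, 2, 0).
v_1 = A·v_0 = (2, -5, 2).
v_2 = A·v_1 = (-5, 8, 0).
v_3 = A·v_2 = (8, -11, -10).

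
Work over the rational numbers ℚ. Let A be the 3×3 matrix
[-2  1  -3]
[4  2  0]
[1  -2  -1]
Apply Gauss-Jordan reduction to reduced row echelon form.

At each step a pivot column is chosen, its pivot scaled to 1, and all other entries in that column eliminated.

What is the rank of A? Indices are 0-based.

[1] R0 /= -2  ⇒  (1, -1/2, 3/2)
     R1 -= 4·R0  ⇒  (0, 4, -6)
     R2 -= 1·R0  ⇒  (0, -3/2, -5/2)
[2] R1 /= 4  ⇒  (0, 1, -3/2)
     R0 -= -1/2·R1  ⇒  (1, 0, 3/4)
     R2 -= -3/2·R1  ⇒  (0, 0, -19/4)
[3] R2 /= -19/4  ⇒  (0, 0, 1)
     R0 -= 3/4·R2  ⇒  (1, 0, 0)
     R1 -= -3/2·R2  ⇒  (0, 1, 0)

rank = 3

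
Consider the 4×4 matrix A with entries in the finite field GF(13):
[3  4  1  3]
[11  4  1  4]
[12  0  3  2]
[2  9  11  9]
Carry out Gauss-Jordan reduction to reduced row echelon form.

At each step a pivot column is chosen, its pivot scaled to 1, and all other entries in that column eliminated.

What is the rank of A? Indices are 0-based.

[1] R0 /= 3  ⇒  (1, 10, 9, 1)
     R1 -= 11·R0  ⇒  (0, 11, 6, 6)
     R2 -= 12·R0  ⇒  (0, 10, 12, 3)
     R3 -= 2·R0  ⇒  (0, 2, 6, 7)
[2] R1 /= 11  ⇒  (0, 1, 10, 10)
     R0 -= 10·R1  ⇒  (1, 0, 0, 5)
     R2 -= 10·R1  ⇒  (0, 0, 3, 7)
     R3 -= 2·R1  ⇒  (0, 0, 12, 0)
[3] R2 /= 3  ⇒  (0, 0, 1, 11)
     R1 -= 10·R2  ⇒  (0, 1, 0, 4)
     R3 -= 12·R2  ⇒  (0, 0, 0, 11)
[4] R3 /= 11  ⇒  (0, 0, 0, 1)
     R0 -= 5·R3  ⇒  (1, 0, 0, 0)
     R1 -= 4·R3  ⇒  (0, 1, 0, 0)
     R2 -= 11·R3  ⇒  (0, 0, 1, 0)

rank = 4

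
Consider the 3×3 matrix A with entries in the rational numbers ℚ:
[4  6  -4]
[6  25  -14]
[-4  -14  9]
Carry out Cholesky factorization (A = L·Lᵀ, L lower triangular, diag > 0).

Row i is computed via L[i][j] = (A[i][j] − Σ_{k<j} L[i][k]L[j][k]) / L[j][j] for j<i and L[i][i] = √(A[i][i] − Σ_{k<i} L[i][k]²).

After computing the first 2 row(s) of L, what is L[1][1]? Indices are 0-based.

L[1][1] = 4

Step 1: L[0][0] = √(4) = 2.
  L[1][0] = (6) / L[0][0] = 3.
Step 2: L[1][1] = √(16) = 4.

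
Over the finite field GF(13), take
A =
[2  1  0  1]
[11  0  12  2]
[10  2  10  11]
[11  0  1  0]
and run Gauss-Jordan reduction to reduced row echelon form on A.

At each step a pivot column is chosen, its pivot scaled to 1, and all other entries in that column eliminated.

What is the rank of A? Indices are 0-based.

rank = 4

[1] R0 /= 2  ⇒  (1, 7, 0, 7)
     R1 -= 11·R0  ⇒  (0, 1, 12, 3)
     R2 -= 10·R0  ⇒  (0, 10, 10, 6)
     R3 -= 11·R0  ⇒  (0, 1, 1, 1)
[2] R1 /= 1  ⇒  (0, 1, 12, 3)
     R0 -= 7·R1  ⇒  (1, 0, 7, 12)
     R2 -= 10·R1  ⇒  (0, 0, 7, 2)
     R3 -= 1·R1  ⇒  (0, 0, 2, 11)
[3] R2 /= 7  ⇒  (0, 0, 1, 4)
     R0 -= 7·R2  ⇒  (1, 0, 0, 10)
     R1 -= 12·R2  ⇒  (0, 1, 0, 7)
     R3 -= 2·R2  ⇒  (0, 0, 0, 3)
[4] R3 /= 3  ⇒  (0, 0, 0, 1)
     R0 -= 10·R3  ⇒  (1, 0, 0, 0)
     R1 -= 7·R3  ⇒  (0, 1, 0, 0)
     R2 -= 4·R3  ⇒  (0, 0, 1, 0)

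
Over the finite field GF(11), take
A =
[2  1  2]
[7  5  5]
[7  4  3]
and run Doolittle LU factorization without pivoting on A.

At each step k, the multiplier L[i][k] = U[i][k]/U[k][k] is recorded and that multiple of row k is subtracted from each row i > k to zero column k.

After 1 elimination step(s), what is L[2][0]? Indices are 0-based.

L[2][0] = 9

k=0: U[0][0]=2
  eliminate (1,0): mult=9, new row 1: (0, 7, 9); set L[1][0]=9
  eliminate (2,0): mult=9, new row 2: (0, 6, 7); set L[2][0]=9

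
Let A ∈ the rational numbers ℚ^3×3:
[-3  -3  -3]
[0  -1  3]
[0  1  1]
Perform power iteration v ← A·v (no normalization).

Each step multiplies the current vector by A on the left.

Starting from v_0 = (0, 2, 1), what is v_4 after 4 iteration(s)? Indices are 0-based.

v_0 = (0, 2, 1).
v_1 = A·v_0 = (-9, 1, 3).
v_2 = A·v_1 = (15, 8, 4).
v_3 = A·v_2 = (-81, 4, 12).
v_4 = A·v_3 = (195, 32, 16).

v_4 = (195, 32, 16)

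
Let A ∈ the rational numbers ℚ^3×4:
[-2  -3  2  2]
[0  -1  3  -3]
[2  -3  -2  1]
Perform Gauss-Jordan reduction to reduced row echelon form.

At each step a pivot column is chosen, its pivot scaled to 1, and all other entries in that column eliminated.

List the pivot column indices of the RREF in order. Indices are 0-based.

pivot columns: 0, 1, 2

[1] R0 /= -2  ⇒  (1, 3/2, -1, -1)
     R2 -= 2·R0  ⇒  (0, -6, 0, 3)
[2] R1 /= -1  ⇒  (0, 1, -3, 3)
     R0 -= 3/2·R1  ⇒  (1, 0, 7/2, -11/2)
     R2 -= -6·R1  ⇒  (0, 0, -18, 21)
[3] R2 /= -18  ⇒  (0, 0, 1, -7/6)
     R0 -= 7/2·R2  ⇒  (1, 0, 0, -17/12)
     R1 -= -3·R2  ⇒  (0, 1, 0, -1/2)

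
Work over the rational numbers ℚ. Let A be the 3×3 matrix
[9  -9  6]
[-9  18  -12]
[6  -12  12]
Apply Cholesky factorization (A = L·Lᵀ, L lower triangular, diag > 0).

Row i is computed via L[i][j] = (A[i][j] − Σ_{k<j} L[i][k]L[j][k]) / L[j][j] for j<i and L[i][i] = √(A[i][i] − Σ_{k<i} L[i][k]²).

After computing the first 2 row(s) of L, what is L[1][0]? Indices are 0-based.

Step 1: L[0][0] = √(9) = 3.
  L[1][0] = (-9) / L[0][0] = -3.
Step 2: L[1][1] = √(9) = 3.

L[1][0] = -3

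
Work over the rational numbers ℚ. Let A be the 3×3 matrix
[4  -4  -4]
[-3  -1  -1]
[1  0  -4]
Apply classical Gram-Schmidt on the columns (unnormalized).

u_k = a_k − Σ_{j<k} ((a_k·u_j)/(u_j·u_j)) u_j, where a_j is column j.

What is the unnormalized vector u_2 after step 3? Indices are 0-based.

u_2 = (64/273, -256/273, -1024/273)

Step 1: u_0 = a_0 = (4, -3, 1).
Step 2: u_1 = a_1 − (-1/2)·u_0 = (-2, -5/2, 1/2).
Step 3: u_2 = a_2 − (-17/26)·u_0 − (17/21)·u_1 = (64/273, -256/273, -1024/273).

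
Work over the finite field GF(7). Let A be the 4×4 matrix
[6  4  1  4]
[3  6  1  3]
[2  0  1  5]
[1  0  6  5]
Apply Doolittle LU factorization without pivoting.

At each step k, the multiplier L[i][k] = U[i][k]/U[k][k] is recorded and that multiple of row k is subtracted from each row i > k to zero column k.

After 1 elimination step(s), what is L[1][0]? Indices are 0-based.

Step 1: pivot at (0,0) is 6.
  row1 ← row1 − (4)·row0  ⇒  L[1][0]=4, U row1=(0, 4, 4, 1)
  row2 ← row2 − (5)·row0  ⇒  L[2][0]=5, U row2=(0, 1, 3, 6)
  row3 ← row3 − (6)·row0  ⇒  L[3][0]=6, U row3=(0, 4, 0, 2)

L[1][0] = 4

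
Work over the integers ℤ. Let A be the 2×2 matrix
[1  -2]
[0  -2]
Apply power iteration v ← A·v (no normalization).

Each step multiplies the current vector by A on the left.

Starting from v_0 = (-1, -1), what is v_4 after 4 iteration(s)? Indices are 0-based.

v_4 = (-11, -16)

v_0 = (-1, -1).
v_1 = A·v_0 = (1, 2).
v_2 = A·v_1 = (-3, -4).
v_3 = A·v_2 = (5, 8).
v_4 = A·v_3 = (-11, -16).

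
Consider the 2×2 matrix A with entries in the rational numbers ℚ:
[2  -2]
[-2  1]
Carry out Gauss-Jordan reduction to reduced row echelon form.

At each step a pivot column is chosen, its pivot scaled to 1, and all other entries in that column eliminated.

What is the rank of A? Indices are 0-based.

rank = 2

[1] R0 /= 2  ⇒  (1, -1)
     R1 -= -2·R0  ⇒  (0, -1)
[2] R1 /= -1  ⇒  (0, 1)
     R0 -= -1·R1  ⇒  (1, 0)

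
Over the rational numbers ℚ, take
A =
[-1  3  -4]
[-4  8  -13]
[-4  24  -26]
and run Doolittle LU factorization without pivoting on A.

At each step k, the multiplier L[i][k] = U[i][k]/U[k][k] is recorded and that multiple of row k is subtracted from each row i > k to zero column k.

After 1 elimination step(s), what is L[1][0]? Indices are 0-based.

[col 0] pivot -1
  R1 -= 4*R0 → (0, -4, 3)  (L[1][0] := 4)
  R2 -= 4*R0 → (0, 12, -10)  (L[2][0] := 4)

L[1][0] = 4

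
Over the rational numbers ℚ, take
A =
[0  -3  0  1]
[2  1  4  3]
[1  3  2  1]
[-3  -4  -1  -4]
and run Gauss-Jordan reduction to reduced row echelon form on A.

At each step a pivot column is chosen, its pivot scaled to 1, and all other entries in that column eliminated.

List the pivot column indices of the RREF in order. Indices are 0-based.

pivot(0,0): swap R0↔R1
pivot(0,0)=2: scale R0 → (1, 1/2, 2, 3/2)
  clear (2,0): R2 −= (1)R0 → (0, 5/2, 0, -1/2)
  clear (3,0): R3 −= (-3)R0 → (0, -5/2, 5, 1/2)
pivot(1,1)=-3: scale R1 → (0, 1, 0, -1/3)
  clear (0,1): R0 −= (1/2)R1 → (1, 0, 2, 5/3)
  clear (2,1): R2 −= (5/2)R1 → (0, 0, 0, 1/3)
  clear (3,1): R3 −= (-5/2)R1 → (0, 0, 5, -1/3)
pivot(2,2): swap R2↔R3
pivot(2,2)=5: scale R2 → (0, 0, 1, -1/15)
  clear (0,2): R0 −= (2)R2 → (1, 0, 0, 9/5)
pivot(3,3)=1/3: scale R3 → (0, 0, 0, 1)
  clear (0,3): R0 −= (9/5)R3 → (1, 0, 0, 0)
  clear (1,3): R1 −= (-1/3)R3 → (0, 1, 0, 0)
  clear (2,3): R2 −= (-1/15)R3 → (0, 0, 1, 0)

pivot columns: 0, 1, 2, 3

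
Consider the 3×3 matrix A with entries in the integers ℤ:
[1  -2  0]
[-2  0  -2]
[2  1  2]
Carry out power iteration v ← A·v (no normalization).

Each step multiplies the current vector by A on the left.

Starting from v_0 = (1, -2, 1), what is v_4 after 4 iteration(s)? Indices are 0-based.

v_0 = (1, -2, 1).
v_1 = A·v_0 = (5, -4, 2).
v_2 = A·v_1 = (13, -14, 10).
v_3 = A·v_2 = (41, -46, 32).
v_4 = A·v_3 = (133, -146, 100).

v_4 = (133, -146, 100)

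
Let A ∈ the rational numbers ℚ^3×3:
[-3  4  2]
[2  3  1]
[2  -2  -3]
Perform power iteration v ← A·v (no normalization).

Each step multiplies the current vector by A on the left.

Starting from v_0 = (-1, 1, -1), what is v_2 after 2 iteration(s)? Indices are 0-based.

v_2 = (-17, 9, 13)

v_0 = (-1, 1, -1).
v_1 = A·v_0 = (5, 0, -1).
v_2 = A·v_1 = (-17, 9, 13).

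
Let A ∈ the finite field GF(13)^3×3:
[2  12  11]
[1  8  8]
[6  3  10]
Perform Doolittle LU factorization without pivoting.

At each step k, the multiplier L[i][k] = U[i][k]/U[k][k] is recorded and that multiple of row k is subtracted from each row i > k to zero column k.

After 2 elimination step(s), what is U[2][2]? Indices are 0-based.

U[2][2] = 2

k=0: U[0][0]=2
  eliminate (1,0): mult=7, new row 1: (0, 2, 9); set L[1][0]=7
  eliminate (2,0): mult=3, new row 2: (0, 6, 3); set L[2][0]=3
k=1: U[1][1]=2
  eliminate (2,1): mult=3, new row 2: (0, 0, 2); set L[2][1]=3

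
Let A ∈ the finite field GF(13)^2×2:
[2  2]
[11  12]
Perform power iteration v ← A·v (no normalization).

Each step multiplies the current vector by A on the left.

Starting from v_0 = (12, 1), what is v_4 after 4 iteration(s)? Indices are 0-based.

v_4 = (11, 12)

v_0 = (12, 1).
v_1 = A·v_0 = (0, 1).
v_2 = A·v_1 = (2, 12).
v_3 = A·v_2 = (2, 10).
v_4 = A·v_3 = (11, 12).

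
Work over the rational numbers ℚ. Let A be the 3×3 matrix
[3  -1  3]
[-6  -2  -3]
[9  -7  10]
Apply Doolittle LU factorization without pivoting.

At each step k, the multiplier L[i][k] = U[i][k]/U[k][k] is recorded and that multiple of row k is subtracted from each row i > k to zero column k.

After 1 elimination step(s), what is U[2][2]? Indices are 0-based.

U[2][2] = 1

k=0: U[0][0]=3
  eliminate (1,0): mult=-2, new row 1: (0, -4, 3); set L[1][0]=-2
  eliminate (2,0): mult=3, new row 2: (0, -4, 1); set L[2][0]=3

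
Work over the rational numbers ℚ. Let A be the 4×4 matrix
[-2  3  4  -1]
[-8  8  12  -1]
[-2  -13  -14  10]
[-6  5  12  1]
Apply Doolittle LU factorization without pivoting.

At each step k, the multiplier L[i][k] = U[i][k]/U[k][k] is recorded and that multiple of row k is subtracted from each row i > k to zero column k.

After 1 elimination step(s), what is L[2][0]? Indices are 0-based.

L[2][0] = 1

k=0: U[0][0]=-2
  eliminate (1,0): mult=4, new row 1: (0, -4, -4, 3); set L[1][0]=4
  eliminate (2,0): mult=1, new row 2: (0, -16, -18, 11); set L[2][0]=1
  eliminate (3,0): mult=3, new row 3: (0, -4, 0, 4); set L[3][0]=3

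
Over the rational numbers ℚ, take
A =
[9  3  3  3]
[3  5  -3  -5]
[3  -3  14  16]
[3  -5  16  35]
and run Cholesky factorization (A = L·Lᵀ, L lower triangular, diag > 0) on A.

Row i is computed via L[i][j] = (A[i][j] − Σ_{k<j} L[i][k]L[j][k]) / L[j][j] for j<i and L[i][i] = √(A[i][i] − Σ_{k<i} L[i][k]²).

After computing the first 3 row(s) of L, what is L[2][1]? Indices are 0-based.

L[2][1] = -2

Step 1: L[0][0] = √(9) = 3.
  L[1][0] = (3) / L[0][0] = 1.
Step 2: L[1][1] = √(4) = 2.
  L[2][0] = (3) / L[0][0] = 1.
  L[2][1] = (-4) / L[1][1] = -2.
Step 3: L[2][2] = √(9) = 3.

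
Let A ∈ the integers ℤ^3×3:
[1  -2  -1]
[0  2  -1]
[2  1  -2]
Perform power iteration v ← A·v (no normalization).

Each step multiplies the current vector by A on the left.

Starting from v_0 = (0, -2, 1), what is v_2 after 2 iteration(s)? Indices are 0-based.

v_0 = (0, -2, 1).
v_1 = A·v_0 = (3, -5, -4).
v_2 = A·v_1 = (17, -6, 9).

v_2 = (17, -6, 9)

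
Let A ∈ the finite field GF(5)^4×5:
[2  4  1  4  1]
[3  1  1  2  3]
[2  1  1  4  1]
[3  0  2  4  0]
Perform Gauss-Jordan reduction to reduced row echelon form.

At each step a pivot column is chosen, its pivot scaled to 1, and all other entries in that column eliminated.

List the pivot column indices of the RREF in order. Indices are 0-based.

pivot columns: 0, 1, 2, 3

pivot(0,0)=2: scale R0 → (1, 2, 3, 2, 3)
  clear (1,0): R1 −= (3)R0 → (0, 0, 2, 1, 4)
  clear (2,0): R2 −= (2)R0 → (0, 2, 0, 0, 0)
  clear (3,0): R3 −= (3)R0 → (0, 4, 3, 3, 1)
pivot(1,1): swap R1↔R2
pivot(1,1)=2: scale R1 → (0, 1, 0, 0, 0)
  clear (0,1): R0 −= (2)R1 → (1, 0, 3, 2, 3)
  clear (3,1): R3 −= (4)R1 → (0, 0, 3, 3, 1)
pivot(2,2)=2: scale R2 → (0, 0, 1, 3, 2)
  clear (0,2): R0 −= (3)R2 → (1, 0, 0, 3, 2)
  clear (3,2): R3 −= (3)R2 → (0, 0, 0, 4, 0)
pivot(3,3)=4: scale R3 → (0, 0, 0, 1, 0)
  clear (0,3): R0 −= (3)R3 → (1, 0, 0, 0, 2)
  clear (2,3): R2 −= (3)R3 → (0, 0, 1, 0, 2)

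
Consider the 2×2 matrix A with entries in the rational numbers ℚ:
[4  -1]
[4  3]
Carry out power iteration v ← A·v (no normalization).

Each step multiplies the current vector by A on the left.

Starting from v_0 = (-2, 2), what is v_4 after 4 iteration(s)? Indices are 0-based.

v_4 = (-134, -1294)

v_0 = (-2, 2).
v_1 = A·v_0 = (-10, -2).
v_2 = A·v_1 = (-38, -46).
v_3 = A·v_2 = (-106, -290).
v_4 = A·v_3 = (-134, -1294).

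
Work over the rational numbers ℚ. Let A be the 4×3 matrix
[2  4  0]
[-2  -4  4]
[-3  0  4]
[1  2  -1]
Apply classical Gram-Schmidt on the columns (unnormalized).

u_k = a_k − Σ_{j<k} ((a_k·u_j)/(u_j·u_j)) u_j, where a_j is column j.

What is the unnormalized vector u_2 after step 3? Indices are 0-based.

Step 1: u_0 = a_0 = (2, -2, -3, 1).
Step 2: u_1 = a_1 − (1)·u_0 = (2, -2, 3, 1).
Step 3: u_2 = a_2 − (-7/6)·u_0 − (1/6)·u_1 = (2, 2, 0, 0).

u_2 = (2, 2, 0, 0)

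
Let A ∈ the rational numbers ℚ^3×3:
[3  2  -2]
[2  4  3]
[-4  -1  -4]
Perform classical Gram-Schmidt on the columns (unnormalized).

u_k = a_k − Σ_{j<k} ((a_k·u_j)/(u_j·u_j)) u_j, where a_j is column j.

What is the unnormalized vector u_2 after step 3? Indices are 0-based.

Step 1: u_0 = a_0 = (3, 2, -4).
Step 2: u_1 = a_1 − (18/29)·u_0 = (4/29, 80/29, 43/29).
Step 3: u_2 = a_2 − (16/29)·u_0 − (4/19)·u_1 = (-70/19, 25/19, -40/19).

u_2 = (-70/19, 25/19, -40/19)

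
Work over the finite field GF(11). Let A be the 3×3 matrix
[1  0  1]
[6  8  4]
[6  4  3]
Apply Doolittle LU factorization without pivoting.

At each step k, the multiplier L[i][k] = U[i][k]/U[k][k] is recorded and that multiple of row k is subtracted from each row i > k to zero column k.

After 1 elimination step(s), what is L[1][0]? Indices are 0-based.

L[1][0] = 6

k=0: U[0][0]=1
  eliminate (1,0): mult=6, new row 1: (0, 8, 9); set L[1][0]=6
  eliminate (2,0): mult=6, new row 2: (0, 4, 8); set L[2][0]=6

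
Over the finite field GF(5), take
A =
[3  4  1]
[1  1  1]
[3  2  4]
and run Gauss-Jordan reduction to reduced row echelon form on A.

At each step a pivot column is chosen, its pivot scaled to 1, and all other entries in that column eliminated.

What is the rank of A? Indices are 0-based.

[1] R0 /= 3  ⇒  (1, 3, 2)
     R1 -= 1·R0  ⇒  (0, 3, 4)
     R2 -= 3·R0  ⇒  (0, 3, 3)
[2] R1 /= 3  ⇒  (0, 1, 3)
     R0 -= 3·R1  ⇒  (1, 0, 3)
     R2 -= 3·R1  ⇒  (0, 0, 4)
[3] R2 /= 4  ⇒  (0, 0, 1)
     R0 -= 3·R2  ⇒  (1, 0, 0)
     R1 -= 3·R2  ⇒  (0, 1, 0)

rank = 3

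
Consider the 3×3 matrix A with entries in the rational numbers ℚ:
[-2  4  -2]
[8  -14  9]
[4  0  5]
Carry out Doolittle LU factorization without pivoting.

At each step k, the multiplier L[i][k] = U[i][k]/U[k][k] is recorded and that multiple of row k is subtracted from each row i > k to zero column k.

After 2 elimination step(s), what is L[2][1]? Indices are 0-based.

k=0: U[0][0]=-2
  eliminate (1,0): mult=-4, new row 1: (0, 2, 1); set L[1][0]=-4
  eliminate (2,0): mult=-2, new row 2: (0, 8, 1); set L[2][0]=-2
k=1: U[1][1]=2
  eliminate (2,1): mult=4, new row 2: (0, 0, -3); set L[2][1]=4

L[2][1] = 4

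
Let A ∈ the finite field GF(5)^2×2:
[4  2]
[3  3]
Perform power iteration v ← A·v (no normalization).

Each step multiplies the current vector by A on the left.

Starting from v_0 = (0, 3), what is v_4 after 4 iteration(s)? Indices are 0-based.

v_0 = (0, 3).
v_1 = A·v_0 = (1, 4).
v_2 = A·v_1 = (2, 0).
v_3 = A·v_2 = (3, 1).
v_4 = A·v_3 = (4, 2).

v_4 = (4, 2)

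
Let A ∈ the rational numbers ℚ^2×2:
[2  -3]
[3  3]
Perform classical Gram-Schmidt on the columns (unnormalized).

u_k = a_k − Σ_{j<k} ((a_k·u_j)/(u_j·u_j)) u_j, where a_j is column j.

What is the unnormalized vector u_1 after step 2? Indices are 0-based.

Step 1: u_0 = a_0 = (2, 3).
Step 2: u_1 = a_1 − (3/13)·u_0 = (-45/13, 30/13).

u_1 = (-45/13, 30/13)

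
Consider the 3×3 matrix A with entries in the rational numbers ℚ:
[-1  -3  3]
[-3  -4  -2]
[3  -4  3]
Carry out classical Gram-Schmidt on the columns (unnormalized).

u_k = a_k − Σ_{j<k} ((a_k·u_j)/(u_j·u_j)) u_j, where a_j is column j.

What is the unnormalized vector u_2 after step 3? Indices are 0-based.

Step 1: u_0 = a_0 = (-1, -3, 3).
Step 2: u_1 = a_1 − (3/19)·u_0 = (-54/19, -67/19, -85/19).
Step 3: u_2 = a_2 − (12/19)·u_0 − (-283/770)·u_1 = (996/385, -1079/770, -83/154).

u_2 = (996/385, -1079/770, -83/154)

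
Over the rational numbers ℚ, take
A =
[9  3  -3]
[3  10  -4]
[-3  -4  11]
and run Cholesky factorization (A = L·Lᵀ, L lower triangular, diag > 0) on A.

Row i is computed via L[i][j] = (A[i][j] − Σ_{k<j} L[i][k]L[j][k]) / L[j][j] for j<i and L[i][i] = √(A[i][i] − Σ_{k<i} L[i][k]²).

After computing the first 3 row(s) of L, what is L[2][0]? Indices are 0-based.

L[2][0] = -1

Step 1: L[0][0] = √(9) = 3.
  L[1][0] = (3) / L[0][0] = 1.
Step 2: L[1][1] = √(9) = 3.
  L[2][0] = (-3) / L[0][0] = -1.
  L[2][1] = (-3) / L[1][1] = -1.
Step 3: L[2][2] = √(9) = 3.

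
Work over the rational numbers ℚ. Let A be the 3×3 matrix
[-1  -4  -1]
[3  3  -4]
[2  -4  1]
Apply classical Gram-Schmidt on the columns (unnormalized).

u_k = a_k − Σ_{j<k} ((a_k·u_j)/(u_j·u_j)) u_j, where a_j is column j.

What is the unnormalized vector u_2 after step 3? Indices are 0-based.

Step 1: u_0 = a_0 = (-1, 3, 2).
Step 2: u_1 = a_1 − (5/14)·u_0 = (-51/14, 27/14, -33/7).
Step 3: u_2 = a_2 − (-9/14)·u_0 − (-41/183)·u_1 = (-150/61, -100/61, 75/61).

u_2 = (-150/61, -100/61, 75/61)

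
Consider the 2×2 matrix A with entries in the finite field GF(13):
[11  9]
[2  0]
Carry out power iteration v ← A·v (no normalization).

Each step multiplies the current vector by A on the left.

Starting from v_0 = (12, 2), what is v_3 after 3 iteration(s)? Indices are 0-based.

v_0 = (12, 2).
v_1 = A·v_0 = (7, 11).
v_2 = A·v_1 = (7, 1).
v_3 = A·v_2 = (8, 1).

v_3 = (8, 1)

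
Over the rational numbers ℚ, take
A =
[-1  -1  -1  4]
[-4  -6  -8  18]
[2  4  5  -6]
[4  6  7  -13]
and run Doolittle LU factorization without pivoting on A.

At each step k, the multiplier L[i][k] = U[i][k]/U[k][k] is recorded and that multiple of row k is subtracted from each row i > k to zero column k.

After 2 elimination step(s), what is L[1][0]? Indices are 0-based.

L[1][0] = 4

k=0: U[0][0]=-1
  eliminate (1,0): mult=4, new row 1: (0, -2, -4, 2); set L[1][0]=4
  eliminate (2,0): mult=-2, new row 2: (0, 2, 3, 2); set L[2][0]=-2
  eliminate (3,0): mult=-4, new row 3: (0, 2, 3, 3); set L[3][0]=-4
k=1: U[1][1]=-2
  eliminate (2,1): mult=-1, new row 2: (0, 0, -1, 4); set L[2][1]=-1
  eliminate (3,1): mult=-1, new row 3: (0, 0, -1, 5); set L[3][1]=-1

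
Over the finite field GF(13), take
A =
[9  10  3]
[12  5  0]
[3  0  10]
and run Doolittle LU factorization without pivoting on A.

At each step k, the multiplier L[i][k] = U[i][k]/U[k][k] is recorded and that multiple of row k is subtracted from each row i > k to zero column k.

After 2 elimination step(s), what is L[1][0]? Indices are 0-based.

L[1][0] = 10

Step 1: pivot at (0,0) is 9.
  row1 ← row1 − (10)·row0  ⇒  L[1][0]=10, U row1=(0, 9, 9)
  row2 ← row2 − (9)·row0  ⇒  L[2][0]=9, U row2=(0, 1, 9)
Step 2: pivot at (1,1) is 9.
  row2 ← row2 − (3)·row1  ⇒  L[2][1]=3, U row2=(0, 0, 8)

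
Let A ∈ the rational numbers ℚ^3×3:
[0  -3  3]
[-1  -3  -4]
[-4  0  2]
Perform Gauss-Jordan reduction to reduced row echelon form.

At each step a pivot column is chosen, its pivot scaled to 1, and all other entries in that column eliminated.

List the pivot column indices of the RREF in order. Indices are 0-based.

pivot columns: 0, 1, 2

step 1: exchange rows 0,1
step 1: normalize row 0 (÷-1) = (1, 3, 4)
  row 2: subtract -4×row0 = (0, 12, 18)
step 2: normalize row 1 (÷-3) = (0, 1, -1)
  row 0: subtract 3×row1 = (1, 0, 7)
  row 2: subtract 12×row1 = (0, 0, 30)
step 3: normalize row 2 (÷30) = (0, 0, 1)
  row 0: subtract 7×row2 = (1, 0, 0)
  row 1: subtract -1×row2 = (0, 1, 0)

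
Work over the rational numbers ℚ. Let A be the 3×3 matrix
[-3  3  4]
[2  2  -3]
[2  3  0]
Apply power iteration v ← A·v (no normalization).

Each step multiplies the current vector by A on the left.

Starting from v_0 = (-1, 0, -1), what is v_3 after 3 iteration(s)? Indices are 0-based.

v_0 = (-1, 0, -1).
v_1 = A·v_0 = (-1, 1, -2).
v_2 = A·v_1 = (-2, 6, 1).
v_3 = A·v_2 = (28, 5, 14).

v_3 = (28, 5, 14)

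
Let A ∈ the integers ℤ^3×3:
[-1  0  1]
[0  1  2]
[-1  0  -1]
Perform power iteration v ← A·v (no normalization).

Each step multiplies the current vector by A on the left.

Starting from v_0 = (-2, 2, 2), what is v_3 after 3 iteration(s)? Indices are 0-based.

v_0 = (-2, 2, 2).
v_1 = A·v_0 = (4, 6, 0).
v_2 = A·v_1 = (-4, 6, -4).
v_3 = A·v_2 = (0, -2, 8).

v_3 = (0, -2, 8)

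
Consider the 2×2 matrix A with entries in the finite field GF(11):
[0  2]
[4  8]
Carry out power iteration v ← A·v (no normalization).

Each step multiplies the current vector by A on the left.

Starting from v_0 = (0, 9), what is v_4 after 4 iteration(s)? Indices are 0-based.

v_4 = (3, 4)

v_0 = (0, 9).
v_1 = A·v_0 = (7, 6).
v_2 = A·v_1 = (1, 10).
v_3 = A·v_2 = (9, 7).
v_4 = A·v_3 = (3, 4).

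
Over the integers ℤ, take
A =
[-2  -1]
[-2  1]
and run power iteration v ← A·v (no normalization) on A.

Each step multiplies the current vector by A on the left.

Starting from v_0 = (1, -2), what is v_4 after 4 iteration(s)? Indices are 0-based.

v_0 = (1, -2).
v_1 = A·v_0 = (0, -4).
v_2 = A·v_1 = (4, -4).
v_3 = A·v_2 = (-4, -12).
v_4 = A·v_3 = (20, -4).

v_4 = (20, -4)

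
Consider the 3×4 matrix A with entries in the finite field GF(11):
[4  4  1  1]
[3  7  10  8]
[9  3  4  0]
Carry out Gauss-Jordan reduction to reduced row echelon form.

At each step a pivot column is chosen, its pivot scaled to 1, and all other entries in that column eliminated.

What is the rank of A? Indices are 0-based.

step 1: normalize row 0 (÷4) = (1, 1, 3, 3)
  row 1: subtract 3×row0 = (0, 4, 1, 10)
  row 2: subtract 9×row0 = (0, 5, 10, 6)
step 2: normalize row 1 (÷4) = (0, 1, 3, 8)
  row 0: subtract 1×row1 = (1, 0, 0, 6)
  row 2: subtract 5×row1 = (0, 0, 6, 10)
step 3: normalize row 2 (÷6) = (0, 0, 1, 9)
  row 1: subtract 3×row2 = (0, 1, 0, 3)

rank = 3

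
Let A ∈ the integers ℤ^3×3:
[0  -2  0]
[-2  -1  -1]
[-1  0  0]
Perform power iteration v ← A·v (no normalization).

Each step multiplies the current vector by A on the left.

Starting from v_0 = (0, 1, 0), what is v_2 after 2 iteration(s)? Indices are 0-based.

v_0 = (0, 1, 0).
v_1 = A·v_0 = (-2, -1, 0).
v_2 = A·v_1 = (2, 5, 2).

v_2 = (2, 5, 2)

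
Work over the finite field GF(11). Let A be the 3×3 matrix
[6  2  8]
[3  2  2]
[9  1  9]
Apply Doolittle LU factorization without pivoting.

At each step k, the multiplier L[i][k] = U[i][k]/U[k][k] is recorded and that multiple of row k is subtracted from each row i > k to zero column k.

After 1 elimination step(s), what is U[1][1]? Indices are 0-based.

[col 0] pivot 6
  R1 -= 6*R0 → (0, 1, 9)  (L[1][0] := 6)
  R2 -= 7*R0 → (0, 9, 8)  (L[2][0] := 7)

U[1][1] = 1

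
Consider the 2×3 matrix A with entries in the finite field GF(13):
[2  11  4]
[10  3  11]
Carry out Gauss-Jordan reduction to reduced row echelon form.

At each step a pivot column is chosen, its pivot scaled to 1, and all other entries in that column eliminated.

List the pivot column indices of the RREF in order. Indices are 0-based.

pivot columns: 0, 2

pivot(0,0)=2: scale R0 → (1, 12, 2)
  clear (1,0): R1 −= (10)R0 → (0, 0, 4)
col 1: no nonzero at/below row 1; advance.
pivot(1,2)=4: scale R1 → (0, 0, 1)
  clear (0,2): R0 −= (2)R1 → (1, 12, 0)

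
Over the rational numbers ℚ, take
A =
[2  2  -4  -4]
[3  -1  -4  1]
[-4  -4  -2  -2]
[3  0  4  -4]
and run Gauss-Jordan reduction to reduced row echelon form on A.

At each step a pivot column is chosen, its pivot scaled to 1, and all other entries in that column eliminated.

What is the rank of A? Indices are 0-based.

[1] R0 /= 2  ⇒  (1, 1, -2, -2)
     R1 -= 3·R0  ⇒  (0, -4, 2, 7)
     R2 -= -4·R0  ⇒  (0, 0, -10, -10)
     R3 -= 3·R0  ⇒  (0, -3, 10, 2)
[2] R1 /= -4  ⇒  (0, 1, -1/2, -7/4)
     R0 -= 1·R1  ⇒  (1, 0, -3/2, -1/4)
     R3 -= -3·R1  ⇒  (0, 0, 17/2, -13/4)
[3] R2 /= -10  ⇒  (0, 0, 1, 1)
     R0 -= -3/2·R2  ⇒  (1, 0, 0, 5/4)
     R1 -= -1/2·R2  ⇒  (0, 1, 0, -5/4)
     R3 -= 17/2·R2  ⇒  (0, 0, 0, -47/4)
[4] R3 /= -47/4  ⇒  (0, 0, 0, 1)
     R0 -= 5/4·R3  ⇒  (1, 0, 0, 0)
     R1 -= -5/4·R3  ⇒  (0, 1, 0, 0)
     R2 -= 1·R3  ⇒  (0, 0, 1, 0)

rank = 4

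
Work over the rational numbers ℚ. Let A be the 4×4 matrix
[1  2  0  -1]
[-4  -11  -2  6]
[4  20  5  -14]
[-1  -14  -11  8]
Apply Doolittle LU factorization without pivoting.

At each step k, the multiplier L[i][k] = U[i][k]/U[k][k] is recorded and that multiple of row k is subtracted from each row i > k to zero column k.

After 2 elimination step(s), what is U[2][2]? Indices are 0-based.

Step 1: pivot at (0,0) is 1.
  row1 ← row1 − (-4)·row0  ⇒  L[1][0]=-4, U row1=(0, -3, -2, 2)
  row2 ← row2 − (4)·row0  ⇒  L[2][0]=4, U row2=(0, 12, 5, -10)
  row3 ← row3 − (-1)·row0  ⇒  L[3][0]=-1, U row3=(0, -12, -11, 7)
Step 2: pivot at (1,1) is -3.
  row2 ← row2 − (-4)·row1  ⇒  L[2][1]=-4, U row2=(0, 0, -3, -2)
  row3 ← row3 − (4)·row1  ⇒  L[3][1]=4, U row3=(0, 0, -3, -1)

U[2][2] = -3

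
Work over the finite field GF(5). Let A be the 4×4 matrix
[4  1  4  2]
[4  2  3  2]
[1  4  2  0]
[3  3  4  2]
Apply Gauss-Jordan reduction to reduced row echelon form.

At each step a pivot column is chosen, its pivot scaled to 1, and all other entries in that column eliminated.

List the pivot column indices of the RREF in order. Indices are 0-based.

pivot columns: 0, 1, 2, 3

step 1: normalize row 0 (÷4) = (1, 4, 1, 3)
  row 1: subtract 4×row0 = (0, 1, 4, 0)
  row 2: subtract 1×row0 = (0, 0, 1, 2)
  row 3: subtract 3×row0 = (0, 1, 1, 3)
step 2: normalize row 1 (÷1) = (0, 1, 4, 0)
  row 0: subtract 4×row1 = (1, 0, 0, 3)
  row 3: subtract 1×row1 = (0, 0, 2, 3)
step 3: normalize row 2 (÷1) = (0, 0, 1, 2)
  row 1: subtract 4×row2 = (0, 1, 0, 2)
  row 3: subtract 2×row2 = (0, 0, 0, 4)
step 4: normalize row 3 (÷4) = (0, 0, 0, 1)
  row 0: subtract 3×row3 = (1, 0, 0, 0)
  row 1: subtract 2×row3 = (0, 1, 0, 0)
  row 2: subtract 2×row3 = (0, 0, 1, 0)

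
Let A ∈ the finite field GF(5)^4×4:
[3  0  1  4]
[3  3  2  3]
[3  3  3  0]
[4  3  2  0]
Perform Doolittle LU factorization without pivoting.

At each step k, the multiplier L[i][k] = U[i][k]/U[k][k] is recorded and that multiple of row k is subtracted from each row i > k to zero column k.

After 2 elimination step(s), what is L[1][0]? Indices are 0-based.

L[1][0] = 1

k=0: U[0][0]=3
  eliminate (1,0): mult=1, new row 1: (0, 3, 1, 4); set L[1][0]=1
  eliminate (2,0): mult=1, new row 2: (0, 3, 2, 1); set L[2][0]=1
  eliminate (3,0): mult=3, new row 3: (0, 3, 4, 3); set L[3][0]=3
k=1: U[1][1]=3
  eliminate (2,1): mult=1, new row 2: (0, 0, 1, 2); set L[2][1]=1
  eliminate (3,1): mult=1, new row 3: (0, 0, 3, 4); set L[3][1]=1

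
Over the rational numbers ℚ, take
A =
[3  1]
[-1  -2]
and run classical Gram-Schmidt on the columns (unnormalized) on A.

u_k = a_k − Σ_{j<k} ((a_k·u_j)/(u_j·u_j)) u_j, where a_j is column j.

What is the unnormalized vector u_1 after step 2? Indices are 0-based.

Step 1: u_0 = a_0 = (3, -1).
Step 2: u_1 = a_1 − (1/2)·u_0 = (-1/2, -3/2).

u_1 = (-1/2, -3/2)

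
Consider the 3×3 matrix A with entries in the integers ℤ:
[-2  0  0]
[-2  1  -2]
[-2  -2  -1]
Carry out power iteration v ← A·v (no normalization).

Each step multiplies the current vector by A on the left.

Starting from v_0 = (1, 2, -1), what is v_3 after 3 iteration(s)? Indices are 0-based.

v_0 = (1, 2, -1).
v_1 = A·v_0 = (-2, 2, -5).
v_2 = A·v_1 = (4, 16, 5).
v_3 = A·v_2 = (-8, -2, -45).

v_3 = (-8, -2, -45)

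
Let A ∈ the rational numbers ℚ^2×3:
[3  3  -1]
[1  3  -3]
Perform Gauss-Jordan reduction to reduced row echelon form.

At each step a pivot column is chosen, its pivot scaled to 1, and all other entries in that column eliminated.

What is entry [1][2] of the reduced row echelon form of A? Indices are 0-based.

step 1: normalize row 0 (÷3) = (1, 1, -1/3)
  row 1: subtract 1×row0 = (0, 2, -8/3)
step 2: normalize row 1 (÷2) = (0, 1, -4/3)
  row 0: subtract 1×row1 = (1, 0, 1)

M[1][2] = -4/3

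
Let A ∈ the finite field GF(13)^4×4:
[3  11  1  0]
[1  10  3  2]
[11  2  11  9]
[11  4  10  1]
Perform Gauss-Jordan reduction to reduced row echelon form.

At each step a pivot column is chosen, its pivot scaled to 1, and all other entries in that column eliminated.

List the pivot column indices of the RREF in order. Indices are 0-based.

pivot columns: 0, 1, 2, 3

step 1: normalize row 0 (÷3) = (1, 8, 9, 0)
  row 1: subtract 1×row0 = (0, 2, 7, 2)
  row 2: subtract 11×row0 = (0, 5, 3, 9)
  row 3: subtract 11×row0 = (0, 7, 2, 1)
step 2: normalize row 1 (÷2) = (0, 1, 10, 1)
  row 0: subtract 8×row1 = (1, 0, 7, 5)
  row 2: subtract 5×row1 = (0, 0, 5, 4)
  row 3: subtract 7×row1 = (0, 0, 10, 7)
step 3: normalize row 2 (÷5) = (0, 0, 1, 6)
  row 0: subtract 7×row2 = (1, 0, 0, 2)
  row 1: subtract 10×row2 = (0, 1, 0, 6)
  row 3: subtract 10×row2 = (0, 0, 0, 12)
step 4: normalize row 3 (÷12) = (0, 0, 0, 1)
  row 0: subtract 2×row3 = (1, 0, 0, 0)
  row 1: subtract 6×row3 = (0, 1, 0, 0)
  row 2: subtract 6×row3 = (0, 0, 1, 0)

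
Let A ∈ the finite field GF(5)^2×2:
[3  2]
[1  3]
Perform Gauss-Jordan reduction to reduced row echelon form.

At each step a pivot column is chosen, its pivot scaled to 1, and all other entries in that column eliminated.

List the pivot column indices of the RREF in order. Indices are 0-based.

step 1: normalize row 0 (÷3) = (1, 4)
  row 1: subtract 1×row0 = (0, 4)
step 2: normalize row 1 (÷4) = (0, 1)
  row 0: subtract 4×row1 = (1, 0)

pivot columns: 0, 1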